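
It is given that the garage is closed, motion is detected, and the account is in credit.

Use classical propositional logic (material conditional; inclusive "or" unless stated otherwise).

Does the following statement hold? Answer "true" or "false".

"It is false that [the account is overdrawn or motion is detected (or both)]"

The statement is false.

Let R = "the account is overdrawn" (F), Q = "motion is detected" (T).
Parsed as ~(R | Q)

R | Q = F | T = T
~(R | Q) = ~T = F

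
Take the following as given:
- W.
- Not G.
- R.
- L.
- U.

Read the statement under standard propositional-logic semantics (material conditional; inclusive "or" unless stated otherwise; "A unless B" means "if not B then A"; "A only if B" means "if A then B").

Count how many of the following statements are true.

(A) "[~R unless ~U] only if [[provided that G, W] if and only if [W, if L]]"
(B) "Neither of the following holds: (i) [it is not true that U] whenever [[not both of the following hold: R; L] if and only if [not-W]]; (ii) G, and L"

(A): In symbols: (¬R ∨ ¬U) → ((G → W) ↔ (L → W))

¬R = ¬T = F
¬U = ¬T = F
¬R ∨ ¬U = F ∨ F = F
G → W = F → T = T
L → W = T → T = T
(G → W) ↔ (L → W) = T ↔ T = T
(¬R ∨ ¬U) → ((G → W) ↔ (L → W)) = F → T = T
So (A) is true.

(B): This is (((R ↑ L) ↔ ¬W) → ¬U) ↓ (G ∧ L).

R ↑ L = T ↑ T = F
¬W = ¬T = F
(R ↑ L) ↔ ¬W = F ↔ F = T
¬U = ¬T = F
((R ↑ L) ↔ ¬W) → ¬U = T → F = F
G ∧ L = F ∧ T = F
(((R ↑ L) ↔ ¬W) → ¬U) ↓ (G ∧ L) = F ↓ F = T
Thus (B) is true.

True statements: 2.

2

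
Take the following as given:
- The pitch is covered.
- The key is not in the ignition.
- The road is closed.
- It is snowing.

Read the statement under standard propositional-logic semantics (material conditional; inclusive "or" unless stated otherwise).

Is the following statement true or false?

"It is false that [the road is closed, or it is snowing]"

false

Let R = "the road is closed" (T), S = "it is snowing" (T).
Parsed as ¬(R ∨ S)

R ∨ S = T ∨ T = T
¬(R ∨ S) = ¬T = F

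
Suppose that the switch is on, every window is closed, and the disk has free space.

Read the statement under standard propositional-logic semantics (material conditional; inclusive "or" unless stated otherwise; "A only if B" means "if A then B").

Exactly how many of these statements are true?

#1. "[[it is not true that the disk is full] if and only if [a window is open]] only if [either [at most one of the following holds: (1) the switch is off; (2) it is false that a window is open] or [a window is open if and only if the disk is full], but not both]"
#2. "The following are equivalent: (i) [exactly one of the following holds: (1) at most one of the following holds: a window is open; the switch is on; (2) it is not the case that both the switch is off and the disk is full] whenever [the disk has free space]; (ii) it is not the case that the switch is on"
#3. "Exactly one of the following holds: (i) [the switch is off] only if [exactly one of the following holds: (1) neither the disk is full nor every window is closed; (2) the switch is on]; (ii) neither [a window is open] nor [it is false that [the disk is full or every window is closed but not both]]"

Let R = "the disk is full" (False), Q = "a window is open" (False), P = "the switch is on" (True).

#1: Parsed as (not R iff Q) -> ((not P nand not Q) xor (Q iff R))

not R = not False = True
not R iff Q = True iff False = False
not P = not True = False
not Q = not False = True
not P nand not Q = False nand True = True
Q iff R = False iff False = True
(not P nand not Q) xor (Q iff R) = True xor True = False
(not R iff Q) -> ((not P nand not Q) xor (Q iff R)) = False -> False = True
Hence #1 is true.

#2: In symbols: (not R -> ((Q nand P) xor (not P nand R))) iff not P

not R = not False = True
Q nand P = False nand True = True
not P = not True = False
not P nand R = False nand False = True
(Q nand P) xor (not P nand R) = True xor True = False
not R -> ((Q nand P) xor (not P nand R)) = True -> False = False
not P = not True = False
(not R -> ((Q nand P) xor (not P nand R))) iff not P = False iff False = True
So #2 is true.

#3: Formalization: (not P -> ((R nor not Q) xor P)) xor (Q nor not (R xor not Q))

not P = not True = False
not Q = not False = True
R nor not Q = False nor True = False
(R nor not Q) xor P = False xor True = True
not P -> ((R nor not Q) xor P) = False -> True = True
not Q = not False = True
R xor not Q = False xor True = True
not (R xor not Q) = not True = False
Q nor not (R xor not Q) = False nor False = True
(not P -> ((R nor not Q) xor P)) xor (Q nor not (R xor not Q)) = True xor True = False
So #3 is false.

Count: 2.

2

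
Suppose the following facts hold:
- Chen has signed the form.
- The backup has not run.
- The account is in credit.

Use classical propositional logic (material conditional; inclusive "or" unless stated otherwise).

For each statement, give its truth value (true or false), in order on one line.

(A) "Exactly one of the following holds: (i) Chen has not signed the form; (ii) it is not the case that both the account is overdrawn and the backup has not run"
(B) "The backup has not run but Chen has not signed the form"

Let P = "Chen has signed the form" (True), R = "the account is overdrawn" (False), Q = "the backup has run" (False).

(A): This is not P xor (R nand not Q).

not P = not True = False
not Q = not False = True
R nand not Q = False nand True = True
not P xor (R nand not Q) = False xor True = True
Thus (A) is true.

(B): Formalization: not Q and not P

not Q = not False = True
not P = not True = False
not Q and not P = True and False = False
So (B) is false.

(A) true; (B) false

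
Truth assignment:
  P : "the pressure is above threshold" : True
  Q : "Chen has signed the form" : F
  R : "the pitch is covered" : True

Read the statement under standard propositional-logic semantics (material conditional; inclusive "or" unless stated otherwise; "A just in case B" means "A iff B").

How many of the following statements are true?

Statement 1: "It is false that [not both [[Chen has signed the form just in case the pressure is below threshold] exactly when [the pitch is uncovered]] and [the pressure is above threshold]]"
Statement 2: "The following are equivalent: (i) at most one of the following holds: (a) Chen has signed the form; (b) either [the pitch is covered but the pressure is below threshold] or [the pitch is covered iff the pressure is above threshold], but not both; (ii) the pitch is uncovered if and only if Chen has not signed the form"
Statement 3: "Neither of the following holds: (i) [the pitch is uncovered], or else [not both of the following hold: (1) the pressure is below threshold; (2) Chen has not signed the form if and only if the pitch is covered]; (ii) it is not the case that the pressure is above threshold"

0

Statement 1: Formalization: not (((Q iff not P) iff not R) nand P)

not P = not True = False
Q iff not P = False iff False = True
not R = not True = False
(Q iff not P) iff not R = True iff False = False
((Q iff not P) iff not R) nand P = False nand True = True
not (((Q iff not P) iff not R) nand P) = not True = False
Hence Statement 1 is false.

Statement 2: Parsed as (Q nand ((R and not P) xor (R iff P))) iff (not R iff not Q)

not P = not True = False
R and not P = True and False = False
R iff P = True iff True = True
(R and not P) xor (R iff P) = False xor True = True
Q nand ((R and not P) xor (R iff P)) = False nand True = True
not R = not True = False
not Q = not False = True
not R iff not Q = False iff True = False
(Q nand ((R and not P) xor (R iff P))) iff (not R iff not Q) = True iff False = False
So Statement 2 is false.

Statement 3: Formalization: (not R or (not P nand (not Q iff R))) nor not P

not R = not True = False
not P = not True = False
not Q = not False = True
not Q iff R = True iff True = True
not P nand (not Q iff R) = False nand True = True
not R or (not P nand (not Q iff R)) = False or True = True
not P = not True = False
(not R or (not P nand (not Q iff R))) nor not P = True nor False = False
Hence Statement 3 is false.

0 of the 3 statements are true (none).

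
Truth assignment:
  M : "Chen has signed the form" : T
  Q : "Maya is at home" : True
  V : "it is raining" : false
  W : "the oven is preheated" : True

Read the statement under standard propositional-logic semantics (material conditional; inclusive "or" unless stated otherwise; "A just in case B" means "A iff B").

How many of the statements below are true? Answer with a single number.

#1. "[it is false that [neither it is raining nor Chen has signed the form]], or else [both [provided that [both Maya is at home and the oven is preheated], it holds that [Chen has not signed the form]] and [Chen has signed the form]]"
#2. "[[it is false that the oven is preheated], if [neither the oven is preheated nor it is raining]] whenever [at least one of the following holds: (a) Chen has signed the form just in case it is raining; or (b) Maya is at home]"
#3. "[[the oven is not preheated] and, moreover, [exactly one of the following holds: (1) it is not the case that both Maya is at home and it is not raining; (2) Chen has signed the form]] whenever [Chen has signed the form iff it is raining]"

3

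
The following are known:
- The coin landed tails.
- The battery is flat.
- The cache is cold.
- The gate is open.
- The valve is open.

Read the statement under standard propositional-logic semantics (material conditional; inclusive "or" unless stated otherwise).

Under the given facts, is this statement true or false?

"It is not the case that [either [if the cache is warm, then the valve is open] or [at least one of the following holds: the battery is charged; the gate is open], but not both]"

true

Let R = "the cache is warm" (F), U = "the valve is open" (T), Q = "the battery is charged" (F), S = "the gate is open" (T).
This is ~((R -> U) xor (Q | S)).

R -> U = F -> T = T
Q | S = F | T = T
(R -> U) xor (Q | S) = T xor T = F
~((R -> U) xor (Q | S)) = ~F = T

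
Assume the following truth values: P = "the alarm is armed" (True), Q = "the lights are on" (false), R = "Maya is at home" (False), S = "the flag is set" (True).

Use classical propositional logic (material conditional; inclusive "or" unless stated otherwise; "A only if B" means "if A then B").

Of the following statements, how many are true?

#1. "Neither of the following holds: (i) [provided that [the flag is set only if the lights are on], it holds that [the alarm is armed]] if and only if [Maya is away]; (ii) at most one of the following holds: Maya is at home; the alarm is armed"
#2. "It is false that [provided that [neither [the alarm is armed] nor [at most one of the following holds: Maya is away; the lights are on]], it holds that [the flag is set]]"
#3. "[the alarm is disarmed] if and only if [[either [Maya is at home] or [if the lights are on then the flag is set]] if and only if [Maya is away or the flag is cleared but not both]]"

0

#1: In symbols: (((S -> Q) -> P) iff not R) nor (R nand P)

S -> Q = True -> False = False
(S -> Q) -> P = False -> True = True
not R = not False = True
((S -> Q) -> P) iff not R = True iff True = True
R nand P = False nand True = True
(((S -> Q) -> P) iff not R) nor (R nand P) = True nor True = False
Thus #1 is false.

#2: Parsed as not ((P nor (not R nand Q)) -> S)

not R = not False = True
not R nand Q = True nand False = True
P nor (not R nand Q) = True nor True = False
(P nor (not R nand Q)) -> S = False -> True = True
not ((P nor (not R nand Q)) -> S) = not True = False
Thus #2 is false.

#3: Formalization: not P iff ((R or (Q -> S)) iff (not R xor not S))

not P = not True = False
Q -> S = False -> True = True
R or (Q -> S) = False or True = True
not R = not False = True
not S = not True = False
not R xor not S = True xor False = True
(R or (Q -> S)) iff (not R xor not S) = True iff True = True
not P iff ((R or (Q -> S)) iff (not R xor not S)) = False iff True = False
So #3 is false.

Count: 0.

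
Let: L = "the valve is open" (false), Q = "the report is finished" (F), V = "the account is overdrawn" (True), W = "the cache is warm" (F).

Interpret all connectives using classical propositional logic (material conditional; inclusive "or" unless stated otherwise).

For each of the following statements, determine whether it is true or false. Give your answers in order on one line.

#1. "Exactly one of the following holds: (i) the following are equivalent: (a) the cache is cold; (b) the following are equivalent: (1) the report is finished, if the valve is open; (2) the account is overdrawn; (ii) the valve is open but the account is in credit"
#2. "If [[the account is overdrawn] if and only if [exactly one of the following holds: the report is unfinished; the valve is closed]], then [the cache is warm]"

#1 T; #2 T

#1: This is (~W <-> ((L -> Q) <-> V)) xor (L & ~V).

~W = ~F = T
L -> Q = F -> F = T
(L -> Q) <-> V = T <-> T = T
~W <-> ((L -> Q) <-> V) = T <-> T = T
~V = ~T = F
L & ~V = F & F = F
(~W <-> ((L -> Q) <-> V)) xor (L & ~V) = T xor F = T
So #1 is true.

#2: In symbols: (V <-> (~Q xor ~L)) -> W

~Q = ~F = T
~L = ~F = T
~Q xor ~L = T xor T = F
V <-> (~Q xor ~L) = T <-> F = F
(V <-> (~Q xor ~L)) -> W = F -> F = T
Hence #2 is true.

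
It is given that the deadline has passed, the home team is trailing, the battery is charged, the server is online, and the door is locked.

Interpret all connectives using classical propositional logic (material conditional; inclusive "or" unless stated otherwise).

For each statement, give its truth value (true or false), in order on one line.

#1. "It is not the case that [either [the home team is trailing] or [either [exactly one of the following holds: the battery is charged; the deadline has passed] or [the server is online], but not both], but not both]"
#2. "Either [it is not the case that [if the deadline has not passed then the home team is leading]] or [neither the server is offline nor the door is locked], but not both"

#1 true / #2 false

Let Q = "the home team is leading" (F), R = "the battery is charged" (T), P = "the deadline has passed" (T), S = "the server is online" (T), U = "the door is locked" (T).

#1: Formalization: ¬(¬Q ⊕ ((R ⊕ P) ⊕ S))

¬Q = ¬F = T
R ⊕ P = T ⊕ T = F
(R ⊕ P) ⊕ S = F ⊕ T = T
¬Q ⊕ ((R ⊕ P) ⊕ S) = T ⊕ T = F
¬(¬Q ⊕ ((R ⊕ P) ⊕ S)) = ¬F = T
So #1 is true.

#2: Parsed as ¬(¬P → Q) ⊕ (¬S ↓ U)

¬P = ¬T = F
¬P → Q = F → F = T
¬(¬P → Q) = ¬T = F
¬S = ¬T = F
¬S ↓ U = F ↓ T = F
¬(¬P → Q) ⊕ (¬S ↓ U) = F ⊕ F = F
Hence #2 is false.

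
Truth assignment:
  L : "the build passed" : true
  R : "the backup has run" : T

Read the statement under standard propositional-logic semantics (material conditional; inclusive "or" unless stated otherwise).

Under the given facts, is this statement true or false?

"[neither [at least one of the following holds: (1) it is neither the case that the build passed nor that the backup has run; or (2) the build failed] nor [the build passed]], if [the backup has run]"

Values: R=True, L=True.
Parsed as R -> (((L nor R) or not L) nor L)

L nor R = True nor True = False
not L = not True = False
(L nor R) or not L = False or False = False
((L nor R) or not L) nor L = False nor True = False
R -> (((L nor R) or not L) nor L) = True -> False = False

False.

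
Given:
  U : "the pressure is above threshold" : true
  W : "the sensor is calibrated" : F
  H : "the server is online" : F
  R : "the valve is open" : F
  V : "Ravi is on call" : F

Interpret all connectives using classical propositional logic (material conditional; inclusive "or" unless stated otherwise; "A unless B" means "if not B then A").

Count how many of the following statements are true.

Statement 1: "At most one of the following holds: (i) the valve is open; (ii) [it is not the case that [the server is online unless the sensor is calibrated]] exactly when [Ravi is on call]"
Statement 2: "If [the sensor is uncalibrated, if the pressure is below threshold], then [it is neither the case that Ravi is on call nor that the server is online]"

2

Statement 1: This is R ↑ (¬(H ∨ W) ↔ V).

H ∨ W = F ∨ F = F
¬(H ∨ W) = ¬F = T
¬(H ∨ W) ↔ V = T ↔ F = F
R ↑ (¬(H ∨ W) ↔ V) = F ↑ F = T
So Statement 1 is true.

Statement 2: This is (¬U → ¬W) → (V ↓ H).

¬U = ¬T = F
¬W = ¬F = T
¬U → ¬W = F → T = T
V ↓ H = F ↓ F = T
(¬U → ¬W) → (V ↓ H) = T → T = T
Hence Statement 2 is true.

True statements: 2 (Statement 1, Statement 2).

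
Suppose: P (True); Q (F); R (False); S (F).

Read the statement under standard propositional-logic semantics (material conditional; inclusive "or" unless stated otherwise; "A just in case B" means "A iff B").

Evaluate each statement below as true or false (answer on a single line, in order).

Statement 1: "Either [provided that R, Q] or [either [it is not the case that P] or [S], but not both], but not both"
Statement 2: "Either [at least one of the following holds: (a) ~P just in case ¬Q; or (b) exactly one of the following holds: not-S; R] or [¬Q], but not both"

Statement 1: This is (R -> Q) xor (~P xor S).

R -> Q = F -> F = T
~P = ~T = F
~P xor S = F xor F = F
(R -> Q) xor (~P xor S) = T xor F = T
So Statement 1 is true.

Statement 2: Formalization: ((~P <-> ~Q) | (~S xor R)) xor ~Q

~P = ~T = F
~Q = ~F = T
~P <-> ~Q = F <-> T = F
~S = ~F = T
~S xor R = T xor F = T
(~P <-> ~Q) | (~S xor R) = F | T = T
~Q = ~F = T
((~P <-> ~Q) | (~S xor R)) xor ~Q = T xor T = F
Thus Statement 2 is false.

Statement 1 True, Statement 2 False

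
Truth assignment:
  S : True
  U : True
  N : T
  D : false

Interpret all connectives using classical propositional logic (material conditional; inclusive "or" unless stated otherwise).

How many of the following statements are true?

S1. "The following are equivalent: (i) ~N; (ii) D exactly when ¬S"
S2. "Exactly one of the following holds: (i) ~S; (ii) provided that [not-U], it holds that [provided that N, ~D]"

1

S1: In symbols: ~N <-> (D <-> ~S)

~N = ~T = F
~S = ~T = F
D <-> ~S = F <-> F = T
~N <-> (D <-> ~S) = F <-> T = F
Thus S1 is false.

S2: In symbols: ~S xor (~U -> (N -> ~D))

~S = ~T = F
~U = ~T = F
~D = ~F = T
N -> ~D = T -> T = T
~U -> (N -> ~D) = F -> T = T
~S xor (~U -> (N -> ~D)) = F xor T = T
So S2 is true.

True statements: 1 (S2).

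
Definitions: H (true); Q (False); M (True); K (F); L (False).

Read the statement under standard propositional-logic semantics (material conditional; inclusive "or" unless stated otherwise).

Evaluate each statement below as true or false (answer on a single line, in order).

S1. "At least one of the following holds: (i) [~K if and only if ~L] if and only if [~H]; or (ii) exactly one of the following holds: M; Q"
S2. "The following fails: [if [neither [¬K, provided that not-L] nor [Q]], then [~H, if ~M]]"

S1 T; S2 F

S1: Parsed as ((¬K ↔ ¬L) ↔ ¬H) ∨ (M ⊕ Q)

¬K = ¬F = T
¬L = ¬F = T
¬K ↔ ¬L = T ↔ T = T
¬H = ¬T = F
(¬K ↔ ¬L) ↔ ¬H = T ↔ F = F
M ⊕ Q = T ⊕ F = T
((¬K ↔ ¬L) ↔ ¬H) ∨ (M ⊕ Q) = F ∨ T = T
Thus S1 is true.

S2: Parsed as ¬(((¬L → ¬K) ↓ Q) → (¬M → ¬H))

¬L = ¬F = T
¬K = ¬F = T
¬L → ¬K = T → T = T
(¬L → ¬K) ↓ Q = T ↓ F = F
¬M = ¬T = F
¬H = ¬T = F
¬M → ¬H = F → F = T
((¬L → ¬K) ↓ Q) → (¬M → ¬H) = F → T = T
¬(((¬L → ¬K) ↓ Q) → (¬M → ¬H)) = ¬T = F
Thus S2 is false.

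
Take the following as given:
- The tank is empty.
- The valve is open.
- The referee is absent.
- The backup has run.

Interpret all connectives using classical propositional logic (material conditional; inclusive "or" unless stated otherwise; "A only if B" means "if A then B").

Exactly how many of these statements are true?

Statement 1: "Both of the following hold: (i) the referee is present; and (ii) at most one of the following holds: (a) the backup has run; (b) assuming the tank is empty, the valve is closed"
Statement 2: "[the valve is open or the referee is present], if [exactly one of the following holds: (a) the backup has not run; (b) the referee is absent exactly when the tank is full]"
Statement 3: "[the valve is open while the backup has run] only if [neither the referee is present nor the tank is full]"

Let L = "the referee is present" (F), W = "the backup has run" (T), D = "the tank is full" (F), N = "the valve is open" (T).

Statement 1: Parsed as L & (W nand (~D -> ~N))

~D = ~F = T
~N = ~T = F
~D -> ~N = T -> F = F
W nand (~D -> ~N) = T nand F = T
L & (W nand (~D -> ~N)) = F & T = F
Hence Statement 1 is false.

Statement 2: Parsed as (~W xor (~L <-> D)) -> (N | L)

~W = ~T = F
~L = ~F = T
~L <-> D = T <-> F = F
~W xor (~L <-> D) = F xor F = F
N | L = T | F = T
(~W xor (~L <-> D)) -> (N | L) = F -> T = T
Hence Statement 2 is true.

Statement 3: Parsed as (N & W) -> (L nor D)

N & W = T & T = T
L nor D = F nor F = T
(N & W) -> (L nor D) = T -> T = T
Thus Statement 3 is true.

Count: 2.

2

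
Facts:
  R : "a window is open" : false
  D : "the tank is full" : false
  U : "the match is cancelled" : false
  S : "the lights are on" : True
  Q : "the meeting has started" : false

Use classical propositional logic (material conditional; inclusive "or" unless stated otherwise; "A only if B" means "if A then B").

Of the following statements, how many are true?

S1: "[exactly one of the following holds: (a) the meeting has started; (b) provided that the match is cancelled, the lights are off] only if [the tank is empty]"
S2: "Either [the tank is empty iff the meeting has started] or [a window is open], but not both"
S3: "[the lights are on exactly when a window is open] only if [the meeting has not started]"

2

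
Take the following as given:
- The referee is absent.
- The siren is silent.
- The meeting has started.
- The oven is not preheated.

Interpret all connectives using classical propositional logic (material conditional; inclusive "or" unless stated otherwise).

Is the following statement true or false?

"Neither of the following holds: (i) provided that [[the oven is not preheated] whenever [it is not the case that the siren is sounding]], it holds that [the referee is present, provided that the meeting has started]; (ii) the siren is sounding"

Let Q = "the siren is sounding" (F), S = "the oven is preheated" (F), R = "the meeting has started" (T), P = "the referee is present" (F).
In symbols: ((~Q -> ~S) -> (R -> P)) nor Q

~Q = ~F = T
~S = ~F = T
~Q -> ~S = T -> T = T
R -> P = T -> F = F
(~Q -> ~S) -> (R -> P) = T -> F = F
((~Q -> ~S) -> (R -> P)) nor Q = F nor F = T

True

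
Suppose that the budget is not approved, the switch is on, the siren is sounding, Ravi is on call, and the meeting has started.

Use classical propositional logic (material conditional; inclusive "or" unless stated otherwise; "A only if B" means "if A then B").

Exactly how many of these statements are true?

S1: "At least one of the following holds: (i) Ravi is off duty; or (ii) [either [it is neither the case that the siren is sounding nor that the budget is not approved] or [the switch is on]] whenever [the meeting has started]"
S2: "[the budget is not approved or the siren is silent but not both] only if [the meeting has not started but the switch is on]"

Let V = "Ravi is on call" (T), W = "the meeting has started" (T), Q = "the siren is sounding" (T), R = "the budget is approved" (F), H = "the switch is on" (T).

S1: Formalization: ~V | (W -> ((Q nor ~R) | H))

~V = ~T = F
~R = ~F = T
Q nor ~R = T nor T = F
(Q nor ~R) | H = F | T = T
W -> ((Q nor ~R) | H) = T -> T = T
~V | (W -> ((Q nor ~R) | H)) = F | T = T
So S1 is true.

S2: Formalization: (~R xor ~Q) -> (~W & H)

~R = ~F = T
~Q = ~T = F
~R xor ~Q = T xor F = T
~W = ~T = F
~W & H = F & T = F
(~R xor ~Q) -> (~W & H) = T -> F = F
So S2 is false.

Count: 1.

1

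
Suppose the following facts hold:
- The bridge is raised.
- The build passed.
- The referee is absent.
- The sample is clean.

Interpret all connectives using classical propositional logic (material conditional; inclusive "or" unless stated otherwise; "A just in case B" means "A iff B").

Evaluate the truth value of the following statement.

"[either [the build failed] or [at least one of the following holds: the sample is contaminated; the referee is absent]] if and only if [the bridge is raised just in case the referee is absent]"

Let K = "the build passed" (True), N = "the sample is contaminated" (False), H = "the referee is present" (False), U = "the bridge is raised" (True).
Parsed as (not K or (N or not H)) iff (U iff not H)

not K = not True = False
not H = not False = True
N or not H = False or True = True
not K or (N or not H) = False or True = True
not H = not False = True
U iff not H = True iff True = True
(not K or (N or not H)) iff (U iff not H) = True iff True = True

True.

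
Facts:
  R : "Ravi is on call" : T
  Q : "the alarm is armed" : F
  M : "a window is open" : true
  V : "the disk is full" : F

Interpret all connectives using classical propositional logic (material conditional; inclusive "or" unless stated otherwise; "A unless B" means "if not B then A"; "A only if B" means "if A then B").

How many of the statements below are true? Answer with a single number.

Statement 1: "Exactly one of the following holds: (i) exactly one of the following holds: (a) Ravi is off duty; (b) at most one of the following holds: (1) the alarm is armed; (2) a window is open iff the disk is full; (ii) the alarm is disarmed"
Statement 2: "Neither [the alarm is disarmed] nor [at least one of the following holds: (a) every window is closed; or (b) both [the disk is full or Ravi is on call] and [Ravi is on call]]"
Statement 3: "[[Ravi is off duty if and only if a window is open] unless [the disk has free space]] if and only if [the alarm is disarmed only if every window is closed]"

0

Statement 1: In symbols: (~R xor (Q nand (M <-> V))) xor ~Q

~R = ~T = F
M <-> V = T <-> F = F
Q nand (M <-> V) = F nand F = T
~R xor (Q nand (M <-> V)) = F xor T = T
~Q = ~F = T
(~R xor (Q nand (M <-> V))) xor ~Q = T xor T = F
So Statement 1 is false.

Statement 2: Parsed as ~Q nor (~M | ((V | R) & R))

~Q = ~F = T
~M = ~T = F
V | R = F | T = T
(V | R) & R = T & T = T
~M | ((V | R) & R) = F | T = T
~Q nor (~M | ((V | R) & R)) = T nor T = F
Hence Statement 2 is false.

Statement 3: Formalization: ((~R <-> M) | ~V) <-> (~Q -> ~M)

~R = ~T = F
~R <-> M = F <-> T = F
~V = ~F = T
(~R <-> M) | ~V = F | T = T
~Q = ~F = T
~M = ~T = F
~Q -> ~M = T -> F = F
((~R <-> M) | ~V) <-> (~Q -> ~M) = T <-> F = F
Thus Statement 3 is false.

True statements: 0 (none).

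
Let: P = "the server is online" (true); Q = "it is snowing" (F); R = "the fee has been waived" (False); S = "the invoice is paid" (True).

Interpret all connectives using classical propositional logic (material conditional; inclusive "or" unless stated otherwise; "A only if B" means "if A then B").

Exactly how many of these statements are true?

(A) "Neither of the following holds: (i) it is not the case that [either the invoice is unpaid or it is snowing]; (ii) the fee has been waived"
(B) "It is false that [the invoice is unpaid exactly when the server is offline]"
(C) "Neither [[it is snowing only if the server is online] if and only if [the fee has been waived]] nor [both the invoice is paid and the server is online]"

(A): Formalization: not (not S or Q) nor R

not S = not True = False
not S or Q = False or False = False
not (not S or Q) = not False = True
not (not S or Q) nor R = True nor False = False
Thus (A) is false.

(B): Parsed as not (not S iff not P)

not S = not True = False
not P = not True = False
not S iff not P = False iff False = True
not (not S iff not P) = not True = False
Thus (B) is false.

(C): Parsed as ((Q -> P) iff R) nor (S and P)

Q -> P = False -> True = True
(Q -> P) iff R = True iff False = False
S and P = True and True = True
((Q -> P) iff R) nor (S and P) = False nor True = False
Hence (C) is false.

True statements: 0 (none).

0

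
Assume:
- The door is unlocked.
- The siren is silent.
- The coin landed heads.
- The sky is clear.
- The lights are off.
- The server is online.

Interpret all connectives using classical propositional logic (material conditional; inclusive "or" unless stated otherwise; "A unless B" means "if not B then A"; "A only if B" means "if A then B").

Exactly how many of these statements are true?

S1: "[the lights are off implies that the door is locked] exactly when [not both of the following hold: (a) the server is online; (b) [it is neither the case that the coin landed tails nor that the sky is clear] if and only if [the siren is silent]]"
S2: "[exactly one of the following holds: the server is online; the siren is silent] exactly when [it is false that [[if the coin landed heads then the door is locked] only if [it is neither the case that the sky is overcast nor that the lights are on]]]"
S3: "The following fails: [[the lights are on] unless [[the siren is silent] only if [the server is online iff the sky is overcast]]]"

2

Let S = "the lights are on" (F), N = "the door is locked" (F), W = "the server is online" (T), L = "the coin landed heads" (T), M = "the sky is overcast" (F), K = "the siren is sounding" (F).

S1: In symbols: (~S -> N) <-> (W nand ((~L nor ~M) <-> ~K))

~S = ~F = T
~S -> N = T -> F = F
~L = ~T = F
~M = ~F = T
~L nor ~M = F nor T = F
~K = ~F = T
(~L nor ~M) <-> ~K = F <-> T = F
W nand ((~L nor ~M) <-> ~K) = T nand F = T
(~S -> N) <-> (W nand ((~L nor ~M) <-> ~K)) = F <-> T = F
So S1 is false.

S2: This is (W xor ~K) <-> ~((L -> N) -> (M nor S)).

~K = ~F = T
W xor ~K = T xor T = F
L -> N = T -> F = F
M nor S = F nor F = T
(L -> N) -> (M nor S) = F -> T = T
~((L -> N) -> (M nor S)) = ~T = F
(W xor ~K) <-> ~((L -> N) -> (M nor S)) = F <-> F = T
So S2 is true.

S3: In symbols: ~(S | (~K -> (W <-> M)))

~K = ~F = T
W <-> M = T <-> F = F
~K -> (W <-> M) = T -> F = F
S | (~K -> (W <-> M)) = F | F = F
~(S | (~K -> (W <-> M))) = ~F = T
So S3 is true.

True statements: 2 (S2, S3).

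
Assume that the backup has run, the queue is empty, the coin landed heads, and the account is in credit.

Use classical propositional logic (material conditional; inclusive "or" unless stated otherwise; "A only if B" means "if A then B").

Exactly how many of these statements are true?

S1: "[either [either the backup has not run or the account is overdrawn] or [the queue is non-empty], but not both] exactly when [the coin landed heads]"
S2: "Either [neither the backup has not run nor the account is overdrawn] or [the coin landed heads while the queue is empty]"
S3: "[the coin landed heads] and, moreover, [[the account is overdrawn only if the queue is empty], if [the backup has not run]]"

2

Let M = "the backup has run" (T), W = "the account is overdrawn" (F), P = "the queue is empty" (T), K = "the coin landed heads" (T).

S1: Formalization: ((¬M ∨ W) ⊕ ¬P) ↔ K

¬M = ¬T = F
¬M ∨ W = F ∨ F = F
¬P = ¬T = F
(¬M ∨ W) ⊕ ¬P = F ⊕ F = F
((¬M ∨ W) ⊕ ¬P) ↔ K = F ↔ T = F
Hence S1 is false.

S2: This is (¬M ↓ W) ∨ (K ∧ P).

¬M = ¬T = F
¬M ↓ W = F ↓ F = T
K ∧ P = T ∧ T = T
(¬M ↓ W) ∨ (K ∧ P) = T ∨ T = T
So S2 is true.

S3: Formalization: K ∧ (¬M → (W → P))

¬M = ¬T = F
W → P = F → T = T
¬M → (W → P) = F → T = T
K ∧ (¬M → (W → P)) = T ∧ T = T
So S3 is true.

True statements: 2 (S2, S3).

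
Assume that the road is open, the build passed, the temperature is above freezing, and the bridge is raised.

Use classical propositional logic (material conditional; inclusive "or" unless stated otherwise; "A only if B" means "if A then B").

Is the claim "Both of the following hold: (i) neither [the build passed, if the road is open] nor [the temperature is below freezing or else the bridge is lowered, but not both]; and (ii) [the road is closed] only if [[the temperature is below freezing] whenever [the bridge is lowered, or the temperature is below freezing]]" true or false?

False

Let P = "the road is closed" (F), Q = "the build passed" (T), R = "the temperature is below freezing" (F), S = "the bridge is raised" (T).
This is ((¬P → Q) ↓ (R ⊕ ¬S)) ∧ (P → ((¬S ∨ R) → R)).

¬P = ¬F = T
¬P → Q = T → T = T
¬S = ¬T = F
R ⊕ ¬S = F ⊕ F = F
(¬P → Q) ↓ (R ⊕ ¬S) = T ↓ F = F
¬S = ¬T = F
¬S ∨ R = F ∨ F = F
(¬S ∨ R) → R = F → F = T
P → ((¬S ∨ R) → R) = F → T = T
((¬P → Q) ↓ (R ⊕ ¬S)) ∧ (P → ((¬S ∨ R) → R)) = F ∧ T = F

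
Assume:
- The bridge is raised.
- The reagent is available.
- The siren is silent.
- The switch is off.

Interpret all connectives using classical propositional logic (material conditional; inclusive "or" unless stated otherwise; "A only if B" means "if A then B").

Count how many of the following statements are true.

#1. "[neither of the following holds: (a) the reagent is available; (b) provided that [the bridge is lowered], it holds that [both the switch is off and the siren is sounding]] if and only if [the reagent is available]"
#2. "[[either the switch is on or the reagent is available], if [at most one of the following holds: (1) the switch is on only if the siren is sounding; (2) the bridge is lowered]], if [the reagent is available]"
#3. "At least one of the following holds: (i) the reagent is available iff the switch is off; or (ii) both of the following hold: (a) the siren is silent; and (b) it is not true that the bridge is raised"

2

Let Q = "the reagent is available" (T), P = "the bridge is raised" (T), S = "the switch is on" (F), R = "the siren is sounding" (F).

#1: Parsed as (Q ↓ (¬P → (¬S ∧ R))) ↔ Q

¬P = ¬T = F
¬S = ¬F = T
¬S ∧ R = T ∧ F = F
¬P → (¬S ∧ R) = F → F = T
Q ↓ (¬P → (¬S ∧ R)) = T ↓ T = F
(Q ↓ (¬P → (¬S ∧ R))) ↔ Q = F ↔ T = F
Thus #1 is false.

#2: Parsed as Q → (((S → R) ↑ ¬P) → (S ∨ Q))

S → R = F → F = T
¬P = ¬T = F
(S → R) ↑ ¬P = T ↑ F = T
S ∨ Q = F ∨ T = T
((S → R) ↑ ¬P) → (S ∨ Q) = T → T = T
Q → (((S → R) ↑ ¬P) → (S ∨ Q)) = T → T = T
Thus #2 is true.

#3: In symbols: (Q ↔ ¬S) ∨ (¬R ∧ ¬P)

¬S = ¬F = T
Q ↔ ¬S = T ↔ T = T
¬R = ¬F = T
¬P = ¬T = F
¬R ∧ ¬P = T ∧ F = F
(Q ↔ ¬S) ∨ (¬R ∧ ¬P) = T ∨ F = T
Thus #3 is true.

Count: 2.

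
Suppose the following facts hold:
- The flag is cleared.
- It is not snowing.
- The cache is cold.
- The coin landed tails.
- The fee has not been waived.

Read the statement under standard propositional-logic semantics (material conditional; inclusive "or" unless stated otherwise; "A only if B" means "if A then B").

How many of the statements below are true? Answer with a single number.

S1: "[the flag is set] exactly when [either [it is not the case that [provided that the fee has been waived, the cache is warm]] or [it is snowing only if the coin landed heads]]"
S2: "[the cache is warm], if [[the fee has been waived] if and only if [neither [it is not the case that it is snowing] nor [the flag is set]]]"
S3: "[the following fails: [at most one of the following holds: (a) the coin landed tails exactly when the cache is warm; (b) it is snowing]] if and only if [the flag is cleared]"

Let P = "the flag is set" (F), N = "the fee has been waived" (F), M = "the cache is warm" (F), H = "it is snowing" (F), D = "the coin landed heads" (F).

S1: This is P <-> (~(N -> M) | (H -> D)).

N -> M = F -> F = T
~(N -> M) = ~T = F
H -> D = F -> F = T
~(N -> M) | (H -> D) = F | T = T
P <-> (~(N -> M) | (H -> D)) = F <-> T = F
So S1 is false.

S2: Formalization: (N <-> (~H nor P)) -> M

~H = ~F = T
~H nor P = T nor F = F
N <-> (~H nor P) = F <-> F = T
(N <-> (~H nor P)) -> M = T -> F = F
Hence S2 is false.

S3: This is ~((~D <-> M) nand H) <-> ~P.

~D = ~F = T
~D <-> M = T <-> F = F
(~D <-> M) nand H = F nand F = T
~((~D <-> M) nand H) = ~T = F
~P = ~F = T
~((~D <-> M) nand H) <-> ~P = F <-> T = F
So S3 is false.

True statements: 0 (none).

0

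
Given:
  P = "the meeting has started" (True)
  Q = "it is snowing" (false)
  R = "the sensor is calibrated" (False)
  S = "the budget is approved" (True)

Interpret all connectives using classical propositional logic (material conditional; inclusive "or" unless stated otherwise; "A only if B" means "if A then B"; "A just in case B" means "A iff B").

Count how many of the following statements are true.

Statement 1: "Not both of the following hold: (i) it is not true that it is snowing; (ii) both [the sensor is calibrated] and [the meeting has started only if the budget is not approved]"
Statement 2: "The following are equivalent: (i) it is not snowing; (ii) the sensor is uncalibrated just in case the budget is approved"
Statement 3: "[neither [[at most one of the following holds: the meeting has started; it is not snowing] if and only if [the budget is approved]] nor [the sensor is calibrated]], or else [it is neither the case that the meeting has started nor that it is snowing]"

Statement 1: In symbols: ¬Q ↑ (R ∧ (P → ¬S))

¬Q = ¬F = T
¬S = ¬T = F
P → ¬S = T → F = F
R ∧ (P → ¬S) = F ∧ F = F
¬Q ↑ (R ∧ (P → ¬S)) = T ↑ F = T
Thus Statement 1 is true.

Statement 2: Formalization: ¬Q ↔ (¬R ↔ S)

¬Q = ¬F = T
¬R = ¬F = T
¬R ↔ S = T ↔ T = T
¬Q ↔ (¬R ↔ S) = T ↔ T = T
Thus Statement 2 is true.

Statement 3: Parsed as (((P ↑ ¬Q) ↔ S) ↓ R) ∨ (P ↓ Q)

¬Q = ¬F = T
P ↑ ¬Q = T ↑ T = F
(P ↑ ¬Q) ↔ S = F ↔ T = F
((P ↑ ¬Q) ↔ S) ↓ R = F ↓ F = T
P ↓ Q = T ↓ F = F
(((P ↑ ¬Q) ↔ S) ↓ R) ∨ (P ↓ Q) = T ∨ F = T
Hence Statement 3 is true.

3 of the 3 statements are true (Statement 1, Statement 2, Statement 3).

3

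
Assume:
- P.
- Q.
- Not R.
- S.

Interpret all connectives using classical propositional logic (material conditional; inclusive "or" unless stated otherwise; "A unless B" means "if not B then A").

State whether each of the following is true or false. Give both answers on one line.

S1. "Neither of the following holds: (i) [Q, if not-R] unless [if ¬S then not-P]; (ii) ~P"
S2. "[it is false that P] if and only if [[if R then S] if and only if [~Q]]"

S1 False; S2 True

S1: Parsed as ((~R -> Q) | (~S -> ~P)) nor ~P

~R = ~F = T
~R -> Q = T -> T = T
~S = ~T = F
~P = ~T = F
~S -> ~P = F -> F = T
(~R -> Q) | (~S -> ~P) = T | T = T
~P = ~T = F
((~R -> Q) | (~S -> ~P)) nor ~P = T nor F = F
Hence S1 is false.

S2: Formalization: ~P <-> ((R -> S) <-> ~Q)

~P = ~T = F
R -> S = F -> T = T
~Q = ~T = F
(R -> S) <-> ~Q = T <-> F = F
~P <-> ((R -> S) <-> ~Q) = F <-> F = T
Thus S2 is true.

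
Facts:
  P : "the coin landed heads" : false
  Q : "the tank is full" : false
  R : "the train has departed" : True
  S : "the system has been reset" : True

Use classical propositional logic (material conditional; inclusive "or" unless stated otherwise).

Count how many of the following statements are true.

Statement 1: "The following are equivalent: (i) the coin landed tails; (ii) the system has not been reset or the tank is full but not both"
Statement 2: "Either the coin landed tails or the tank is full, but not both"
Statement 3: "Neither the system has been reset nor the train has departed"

Statement 1: In symbols: not P iff (not S xor Q)

not P = not False = True
not S = not True = False
not S xor Q = False xor False = False
not P iff (not S xor Q) = True iff False = False
So Statement 1 is false.

Statement 2: In symbols: not P xor Q

not P = not False = True
not P xor Q = True xor False = True
So Statement 2 is true.

Statement 3: In symbols: S nor R

S nor R = True nor True = False
Hence Statement 3 is false.

Count: 1.

1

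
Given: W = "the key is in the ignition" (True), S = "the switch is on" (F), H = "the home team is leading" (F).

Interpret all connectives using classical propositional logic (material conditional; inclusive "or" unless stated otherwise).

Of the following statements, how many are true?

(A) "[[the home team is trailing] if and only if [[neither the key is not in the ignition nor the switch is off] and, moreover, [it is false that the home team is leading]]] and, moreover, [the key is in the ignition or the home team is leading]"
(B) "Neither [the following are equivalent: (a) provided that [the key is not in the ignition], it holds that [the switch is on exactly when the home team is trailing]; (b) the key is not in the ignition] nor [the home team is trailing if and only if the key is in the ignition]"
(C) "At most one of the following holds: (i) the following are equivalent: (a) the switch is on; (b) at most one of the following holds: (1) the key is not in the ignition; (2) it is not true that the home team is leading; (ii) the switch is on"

1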